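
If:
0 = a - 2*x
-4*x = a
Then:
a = 0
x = 0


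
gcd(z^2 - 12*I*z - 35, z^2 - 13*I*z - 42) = z - 7*I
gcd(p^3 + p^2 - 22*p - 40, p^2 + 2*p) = p + 2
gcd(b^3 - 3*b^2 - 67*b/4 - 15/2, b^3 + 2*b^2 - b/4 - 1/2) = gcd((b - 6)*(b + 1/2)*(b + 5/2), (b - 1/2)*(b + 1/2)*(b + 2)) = b + 1/2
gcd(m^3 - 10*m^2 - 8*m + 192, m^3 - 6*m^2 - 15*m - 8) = m - 8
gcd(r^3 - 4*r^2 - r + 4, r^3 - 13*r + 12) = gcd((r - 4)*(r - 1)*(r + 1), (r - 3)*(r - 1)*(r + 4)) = r - 1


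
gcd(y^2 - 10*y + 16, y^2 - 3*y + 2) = y - 2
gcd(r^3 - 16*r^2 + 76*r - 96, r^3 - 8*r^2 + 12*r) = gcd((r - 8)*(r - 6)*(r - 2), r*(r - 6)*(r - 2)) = r^2 - 8*r + 12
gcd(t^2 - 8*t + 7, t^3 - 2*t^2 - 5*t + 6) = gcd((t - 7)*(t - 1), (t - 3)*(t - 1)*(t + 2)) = t - 1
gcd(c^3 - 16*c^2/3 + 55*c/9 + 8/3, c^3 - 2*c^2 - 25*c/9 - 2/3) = c^2 - 8*c/3 - 1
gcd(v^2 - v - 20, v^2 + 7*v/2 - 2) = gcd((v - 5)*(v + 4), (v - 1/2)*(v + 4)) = v + 4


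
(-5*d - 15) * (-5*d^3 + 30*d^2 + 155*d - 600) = 25*d^4 - 75*d^3 - 1225*d^2 + 675*d + 9000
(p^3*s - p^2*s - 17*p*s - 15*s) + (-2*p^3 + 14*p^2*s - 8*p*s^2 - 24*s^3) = p^3*s - 2*p^3 + 13*p^2*s - 8*p*s^2 - 17*p*s - 24*s^3 - 15*s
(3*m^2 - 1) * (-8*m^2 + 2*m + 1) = -24*m^4 + 6*m^3 + 11*m^2 - 2*m - 1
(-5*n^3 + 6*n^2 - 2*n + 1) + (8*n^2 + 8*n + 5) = -5*n^3 + 14*n^2 + 6*n + 6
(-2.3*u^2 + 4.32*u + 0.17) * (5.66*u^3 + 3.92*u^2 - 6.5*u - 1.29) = -13.018*u^5 + 15.4352*u^4 + 32.8466*u^3 - 24.4466*u^2 - 6.6778*u - 0.2193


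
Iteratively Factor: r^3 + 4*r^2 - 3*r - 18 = (r + 3)*(r^2 + r - 6) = (r - 2)*(r + 3)*(r + 3)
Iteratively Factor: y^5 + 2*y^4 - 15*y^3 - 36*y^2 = (y + 3)*(y^4 - y^3 - 12*y^2) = (y - 4)*(y + 3)*(y^3 + 3*y^2) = y*(y - 4)*(y + 3)*(y^2 + 3*y) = y*(y - 4)*(y + 3)^2*(y)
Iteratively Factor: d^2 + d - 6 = (d - 2)*(d + 3)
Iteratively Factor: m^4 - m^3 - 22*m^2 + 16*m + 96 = (m + 2)*(m^3 - 3*m^2 - 16*m + 48) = (m - 4)*(m + 2)*(m^2 + m - 12) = (m - 4)*(m + 2)*(m + 4)*(m - 3)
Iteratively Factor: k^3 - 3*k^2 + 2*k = (k)*(k^2 - 3*k + 2) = k*(k - 1)*(k - 2)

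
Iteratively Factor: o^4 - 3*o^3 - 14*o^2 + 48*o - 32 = (o - 4)*(o^3 + o^2 - 10*o + 8) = (o - 4)*(o - 2)*(o^2 + 3*o - 4) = (o - 4)*(o - 2)*(o - 1)*(o + 4)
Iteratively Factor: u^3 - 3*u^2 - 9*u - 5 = (u + 1)*(u^2 - 4*u - 5) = (u - 5)*(u + 1)*(u + 1)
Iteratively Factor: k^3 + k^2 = (k)*(k^2 + k) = k^2*(k + 1)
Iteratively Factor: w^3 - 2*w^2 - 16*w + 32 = (w - 2)*(w^2 - 16) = (w - 2)*(w + 4)*(w - 4)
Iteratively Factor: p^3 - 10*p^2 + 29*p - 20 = (p - 1)*(p^2 - 9*p + 20) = (p - 5)*(p - 1)*(p - 4)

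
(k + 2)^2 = k^2 + 4*k + 4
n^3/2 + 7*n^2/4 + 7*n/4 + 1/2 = (n/2 + 1/4)*(n + 1)*(n + 2)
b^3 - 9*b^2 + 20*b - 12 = (b - 6)*(b - 2)*(b - 1)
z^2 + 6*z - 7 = (z - 1)*(z + 7)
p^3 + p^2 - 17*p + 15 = (p - 3)*(p - 1)*(p + 5)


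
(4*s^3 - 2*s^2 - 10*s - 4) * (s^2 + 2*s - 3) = 4*s^5 + 6*s^4 - 26*s^3 - 18*s^2 + 22*s + 12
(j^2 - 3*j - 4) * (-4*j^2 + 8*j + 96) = -4*j^4 + 20*j^3 + 88*j^2 - 320*j - 384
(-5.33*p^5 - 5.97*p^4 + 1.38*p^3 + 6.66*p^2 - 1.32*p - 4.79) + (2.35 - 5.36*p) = -5.33*p^5 - 5.97*p^4 + 1.38*p^3 + 6.66*p^2 - 6.68*p - 2.44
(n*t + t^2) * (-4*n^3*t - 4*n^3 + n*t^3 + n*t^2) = -4*n^4*t^2 - 4*n^4*t - 4*n^3*t^3 - 4*n^3*t^2 + n^2*t^4 + n^2*t^3 + n*t^5 + n*t^4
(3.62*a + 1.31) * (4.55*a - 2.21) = 16.471*a^2 - 2.0397*a - 2.8951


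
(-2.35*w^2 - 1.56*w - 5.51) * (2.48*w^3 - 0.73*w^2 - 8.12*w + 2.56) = -5.828*w^5 - 2.1533*w^4 + 6.556*w^3 + 10.6735*w^2 + 40.7476*w - 14.1056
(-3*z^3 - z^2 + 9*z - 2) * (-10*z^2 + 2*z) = 30*z^5 + 4*z^4 - 92*z^3 + 38*z^2 - 4*z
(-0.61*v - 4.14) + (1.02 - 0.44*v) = -1.05*v - 3.12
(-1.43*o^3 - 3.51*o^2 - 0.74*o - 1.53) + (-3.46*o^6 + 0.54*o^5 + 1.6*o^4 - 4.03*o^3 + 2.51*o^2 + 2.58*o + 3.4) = -3.46*o^6 + 0.54*o^5 + 1.6*o^4 - 5.46*o^3 - 1.0*o^2 + 1.84*o + 1.87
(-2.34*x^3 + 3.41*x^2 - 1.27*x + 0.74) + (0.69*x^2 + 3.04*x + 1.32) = -2.34*x^3 + 4.1*x^2 + 1.77*x + 2.06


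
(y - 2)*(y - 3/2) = y^2 - 7*y/2 + 3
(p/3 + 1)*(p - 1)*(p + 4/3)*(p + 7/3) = p^4/3 + 17*p^3/9 + 67*p^2/27 - 43*p/27 - 28/9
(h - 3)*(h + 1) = h^2 - 2*h - 3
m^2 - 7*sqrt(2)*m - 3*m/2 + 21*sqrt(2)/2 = (m - 3/2)*(m - 7*sqrt(2))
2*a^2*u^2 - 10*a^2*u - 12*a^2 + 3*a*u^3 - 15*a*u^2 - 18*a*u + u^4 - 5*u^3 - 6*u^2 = (a + u)*(2*a + u)*(u - 6)*(u + 1)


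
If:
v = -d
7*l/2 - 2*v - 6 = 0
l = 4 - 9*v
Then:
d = -16/67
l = 124/67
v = 16/67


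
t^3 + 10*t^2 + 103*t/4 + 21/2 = (t + 1/2)*(t + 7/2)*(t + 6)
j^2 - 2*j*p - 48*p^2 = (j - 8*p)*(j + 6*p)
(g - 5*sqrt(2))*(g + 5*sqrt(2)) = g^2 - 50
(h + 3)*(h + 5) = h^2 + 8*h + 15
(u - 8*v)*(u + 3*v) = u^2 - 5*u*v - 24*v^2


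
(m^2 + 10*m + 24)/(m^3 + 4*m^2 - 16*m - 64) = (m + 6)/(m^2 - 16)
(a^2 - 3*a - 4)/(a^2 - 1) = (a - 4)/(a - 1)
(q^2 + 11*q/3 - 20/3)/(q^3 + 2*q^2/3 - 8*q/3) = (q + 5)/(q*(q + 2))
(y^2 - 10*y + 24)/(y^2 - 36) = (y - 4)/(y + 6)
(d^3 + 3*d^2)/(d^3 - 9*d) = d/(d - 3)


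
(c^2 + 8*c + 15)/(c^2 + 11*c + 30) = (c + 3)/(c + 6)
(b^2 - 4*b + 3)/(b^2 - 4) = (b^2 - 4*b + 3)/(b^2 - 4)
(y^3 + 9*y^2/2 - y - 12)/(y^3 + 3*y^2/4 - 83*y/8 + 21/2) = 4*(y + 2)/(4*y - 7)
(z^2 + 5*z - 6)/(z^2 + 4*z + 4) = (z^2 + 5*z - 6)/(z^2 + 4*z + 4)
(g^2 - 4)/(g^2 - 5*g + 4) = (g^2 - 4)/(g^2 - 5*g + 4)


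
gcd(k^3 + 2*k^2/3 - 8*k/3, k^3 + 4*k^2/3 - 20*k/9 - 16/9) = k^2 + 2*k/3 - 8/3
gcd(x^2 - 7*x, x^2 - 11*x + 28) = x - 7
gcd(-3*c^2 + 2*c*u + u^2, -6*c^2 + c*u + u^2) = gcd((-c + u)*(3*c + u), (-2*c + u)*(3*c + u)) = 3*c + u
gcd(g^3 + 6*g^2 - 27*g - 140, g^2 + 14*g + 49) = g + 7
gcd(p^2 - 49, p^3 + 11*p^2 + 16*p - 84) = p + 7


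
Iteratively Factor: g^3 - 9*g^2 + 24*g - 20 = (g - 5)*(g^2 - 4*g + 4) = (g - 5)*(g - 2)*(g - 2)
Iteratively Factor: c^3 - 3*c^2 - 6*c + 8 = (c + 2)*(c^2 - 5*c + 4) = (c - 4)*(c + 2)*(c - 1)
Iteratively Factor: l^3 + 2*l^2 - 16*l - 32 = (l - 4)*(l^2 + 6*l + 8) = (l - 4)*(l + 4)*(l + 2)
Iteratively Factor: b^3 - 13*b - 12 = (b + 1)*(b^2 - b - 12) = (b + 1)*(b + 3)*(b - 4)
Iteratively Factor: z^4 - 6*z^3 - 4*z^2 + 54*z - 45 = (z - 3)*(z^3 - 3*z^2 - 13*z + 15) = (z - 3)*(z + 3)*(z^2 - 6*z + 5) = (z - 5)*(z - 3)*(z + 3)*(z - 1)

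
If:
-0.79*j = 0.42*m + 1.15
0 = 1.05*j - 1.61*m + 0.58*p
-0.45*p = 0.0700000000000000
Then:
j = -1.06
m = -0.75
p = -0.16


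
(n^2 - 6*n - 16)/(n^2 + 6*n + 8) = (n - 8)/(n + 4)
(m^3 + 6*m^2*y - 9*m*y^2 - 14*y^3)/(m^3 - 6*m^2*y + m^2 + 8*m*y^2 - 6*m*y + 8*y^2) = (-m^2 - 8*m*y - 7*y^2)/(-m^2 + 4*m*y - m + 4*y)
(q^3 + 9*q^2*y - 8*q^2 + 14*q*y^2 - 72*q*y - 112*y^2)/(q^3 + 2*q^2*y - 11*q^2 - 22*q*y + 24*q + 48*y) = (q + 7*y)/(q - 3)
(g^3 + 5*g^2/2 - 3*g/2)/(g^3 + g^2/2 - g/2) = (g + 3)/(g + 1)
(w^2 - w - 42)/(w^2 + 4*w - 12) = (w - 7)/(w - 2)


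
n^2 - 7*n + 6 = (n - 6)*(n - 1)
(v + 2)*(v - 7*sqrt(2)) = v^2 - 7*sqrt(2)*v + 2*v - 14*sqrt(2)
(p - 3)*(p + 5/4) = p^2 - 7*p/4 - 15/4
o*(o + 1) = o^2 + o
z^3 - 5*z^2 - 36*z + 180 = (z - 6)*(z - 5)*(z + 6)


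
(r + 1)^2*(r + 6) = r^3 + 8*r^2 + 13*r + 6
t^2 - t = t*(t - 1)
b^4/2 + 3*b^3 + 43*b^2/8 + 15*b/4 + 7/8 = (b/2 + 1/2)*(b + 1/2)*(b + 1)*(b + 7/2)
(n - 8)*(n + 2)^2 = n^3 - 4*n^2 - 28*n - 32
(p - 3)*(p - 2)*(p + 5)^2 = p^4 + 5*p^3 - 19*p^2 - 65*p + 150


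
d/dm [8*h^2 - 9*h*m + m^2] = -9*h + 2*m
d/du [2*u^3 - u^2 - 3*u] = 6*u^2 - 2*u - 3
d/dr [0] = 0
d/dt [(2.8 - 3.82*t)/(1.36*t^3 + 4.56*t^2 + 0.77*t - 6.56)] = (10.3904*t^3 + 5.9952*t^2 - 25.536*t + 22.9032)/(1.8496*t^6 + 12.4032*t^5 + 22.888*t^4 - 10.8208*t^3 - 59.2343*t^2 - 10.1024*t + 43.0336)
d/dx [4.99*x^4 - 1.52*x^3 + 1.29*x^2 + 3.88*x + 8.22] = 19.96*x^3 - 4.56*x^2 + 2.58*x + 3.88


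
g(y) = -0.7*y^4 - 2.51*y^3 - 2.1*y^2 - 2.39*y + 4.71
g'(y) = -2.8*y^3 - 7.53*y^2 - 4.2*y - 2.39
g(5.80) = -1361.68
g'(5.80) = -826.37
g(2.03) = -41.68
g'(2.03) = -65.37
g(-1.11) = 7.15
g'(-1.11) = -3.18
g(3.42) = -224.19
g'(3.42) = -216.83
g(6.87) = -2483.96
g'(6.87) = -1294.52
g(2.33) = -64.64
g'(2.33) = -88.47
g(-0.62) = 5.88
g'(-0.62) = -2.01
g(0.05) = 4.58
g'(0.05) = -2.62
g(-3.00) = 4.05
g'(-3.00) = 18.04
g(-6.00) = -421.59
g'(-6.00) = 356.53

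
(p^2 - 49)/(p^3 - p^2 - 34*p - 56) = (p + 7)/(p^2 + 6*p + 8)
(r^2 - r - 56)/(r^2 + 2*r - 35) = (r - 8)/(r - 5)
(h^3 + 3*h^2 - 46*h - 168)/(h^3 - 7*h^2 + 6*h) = (h^3 + 3*h^2 - 46*h - 168)/(h*(h^2 - 7*h + 6))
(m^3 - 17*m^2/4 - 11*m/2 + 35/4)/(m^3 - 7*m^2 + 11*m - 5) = (m + 7/4)/(m - 1)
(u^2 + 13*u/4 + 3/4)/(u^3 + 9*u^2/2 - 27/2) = (4*u + 1)/(2*(2*u^2 + 3*u - 9))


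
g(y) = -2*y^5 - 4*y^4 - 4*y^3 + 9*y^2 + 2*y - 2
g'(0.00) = 2.00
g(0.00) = -2.00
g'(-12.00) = -181654.00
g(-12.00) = 422902.00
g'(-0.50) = -8.62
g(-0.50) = -0.44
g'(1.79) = -198.66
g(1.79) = -70.34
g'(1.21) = -43.57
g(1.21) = -7.25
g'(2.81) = -1020.67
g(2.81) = -613.86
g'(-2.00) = -114.00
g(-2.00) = 62.00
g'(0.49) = 5.48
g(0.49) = 0.38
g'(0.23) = 5.28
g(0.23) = -1.13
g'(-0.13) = -0.51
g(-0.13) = -2.10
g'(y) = -10*y^4 - 16*y^3 - 12*y^2 + 18*y + 2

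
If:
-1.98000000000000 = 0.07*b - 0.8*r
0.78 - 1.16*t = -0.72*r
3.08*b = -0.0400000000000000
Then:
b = -0.01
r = 2.47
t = 2.21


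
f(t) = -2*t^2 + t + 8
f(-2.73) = -9.64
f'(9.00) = -35.00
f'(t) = 1 - 4*t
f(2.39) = -1.03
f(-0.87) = 5.62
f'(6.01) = -23.04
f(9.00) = -145.00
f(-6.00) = -70.00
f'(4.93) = -18.72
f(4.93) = -35.68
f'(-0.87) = 4.48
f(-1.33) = 3.13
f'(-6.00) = 25.00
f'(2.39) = -8.56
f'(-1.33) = 6.32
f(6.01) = -58.23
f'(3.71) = -13.84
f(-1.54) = 1.72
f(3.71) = -15.82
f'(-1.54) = 7.16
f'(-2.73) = 11.92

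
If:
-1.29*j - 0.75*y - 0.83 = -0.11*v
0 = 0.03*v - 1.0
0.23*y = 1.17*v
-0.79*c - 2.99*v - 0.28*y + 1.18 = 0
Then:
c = -184.77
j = -96.39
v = 33.33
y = 169.57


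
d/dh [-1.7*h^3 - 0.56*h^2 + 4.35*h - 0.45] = -5.1*h^2 - 1.12*h + 4.35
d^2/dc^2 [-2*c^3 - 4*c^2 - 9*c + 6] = -12*c - 8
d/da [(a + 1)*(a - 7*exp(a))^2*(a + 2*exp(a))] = (a - 7*exp(a))*((a + 1)*(a - 7*exp(a))*(2*exp(a) + 1) - 2*(a + 1)*(a + 2*exp(a))*(7*exp(a) - 1) + (a - 7*exp(a))*(a + 2*exp(a)))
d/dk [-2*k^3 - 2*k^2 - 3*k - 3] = -6*k^2 - 4*k - 3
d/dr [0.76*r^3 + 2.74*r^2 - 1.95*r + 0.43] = 2.28*r^2 + 5.48*r - 1.95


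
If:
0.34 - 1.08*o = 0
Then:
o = 0.31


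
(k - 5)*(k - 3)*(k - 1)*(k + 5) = k^4 - 4*k^3 - 22*k^2 + 100*k - 75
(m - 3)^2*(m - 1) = m^3 - 7*m^2 + 15*m - 9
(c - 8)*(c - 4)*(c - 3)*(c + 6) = c^4 - 9*c^3 - 22*c^2 + 312*c - 576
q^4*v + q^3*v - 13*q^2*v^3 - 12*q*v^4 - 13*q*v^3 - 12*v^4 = (q - 4*v)*(q + v)*(q + 3*v)*(q*v + v)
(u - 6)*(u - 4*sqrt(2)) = u^2 - 6*u - 4*sqrt(2)*u + 24*sqrt(2)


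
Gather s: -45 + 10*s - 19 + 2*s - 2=12*s - 66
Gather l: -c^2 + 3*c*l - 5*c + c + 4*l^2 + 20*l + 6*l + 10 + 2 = -c^2 - 4*c + 4*l^2 + l*(3*c + 26) + 12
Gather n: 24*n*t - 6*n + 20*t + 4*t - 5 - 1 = n*(24*t - 6) + 24*t - 6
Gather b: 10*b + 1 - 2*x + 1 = 10*b - 2*x + 2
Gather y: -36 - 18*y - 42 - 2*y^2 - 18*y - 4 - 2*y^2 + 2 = -4*y^2 - 36*y - 80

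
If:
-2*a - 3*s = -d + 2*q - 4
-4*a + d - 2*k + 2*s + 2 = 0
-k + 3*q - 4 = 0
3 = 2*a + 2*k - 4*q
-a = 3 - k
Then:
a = 19/8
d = 55/4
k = 43/8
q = 25/8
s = 9/4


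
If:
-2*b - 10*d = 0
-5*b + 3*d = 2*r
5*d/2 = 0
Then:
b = 0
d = 0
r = 0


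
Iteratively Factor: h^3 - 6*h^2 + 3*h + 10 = (h - 2)*(h^2 - 4*h - 5) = (h - 5)*(h - 2)*(h + 1)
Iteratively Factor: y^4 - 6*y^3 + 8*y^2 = (y)*(y^3 - 6*y^2 + 8*y) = y^2*(y^2 - 6*y + 8) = y^2*(y - 4)*(y - 2)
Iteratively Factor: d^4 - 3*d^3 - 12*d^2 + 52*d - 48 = (d + 4)*(d^3 - 7*d^2 + 16*d - 12) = (d - 3)*(d + 4)*(d^2 - 4*d + 4) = (d - 3)*(d - 2)*(d + 4)*(d - 2)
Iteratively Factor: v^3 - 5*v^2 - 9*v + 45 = (v + 3)*(v^2 - 8*v + 15) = (v - 3)*(v + 3)*(v - 5)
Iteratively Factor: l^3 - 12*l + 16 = (l - 2)*(l^2 + 2*l - 8) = (l - 2)*(l + 4)*(l - 2)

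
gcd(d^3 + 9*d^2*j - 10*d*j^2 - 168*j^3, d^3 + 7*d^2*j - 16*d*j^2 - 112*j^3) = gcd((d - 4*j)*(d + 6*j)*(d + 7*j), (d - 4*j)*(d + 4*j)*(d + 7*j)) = d^2 + 3*d*j - 28*j^2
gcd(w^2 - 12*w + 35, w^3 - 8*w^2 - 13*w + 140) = w^2 - 12*w + 35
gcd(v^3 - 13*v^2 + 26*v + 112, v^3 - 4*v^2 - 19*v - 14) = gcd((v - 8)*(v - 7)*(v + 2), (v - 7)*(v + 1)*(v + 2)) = v^2 - 5*v - 14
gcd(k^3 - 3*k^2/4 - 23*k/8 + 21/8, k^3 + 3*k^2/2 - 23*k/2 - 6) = 1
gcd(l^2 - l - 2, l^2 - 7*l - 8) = l + 1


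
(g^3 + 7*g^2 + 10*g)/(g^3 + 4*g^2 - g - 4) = g*(g^2 + 7*g + 10)/(g^3 + 4*g^2 - g - 4)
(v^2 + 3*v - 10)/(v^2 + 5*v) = (v - 2)/v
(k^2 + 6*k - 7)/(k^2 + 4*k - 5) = (k + 7)/(k + 5)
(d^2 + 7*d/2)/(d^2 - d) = (d + 7/2)/(d - 1)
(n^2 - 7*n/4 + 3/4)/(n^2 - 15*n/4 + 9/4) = (n - 1)/(n - 3)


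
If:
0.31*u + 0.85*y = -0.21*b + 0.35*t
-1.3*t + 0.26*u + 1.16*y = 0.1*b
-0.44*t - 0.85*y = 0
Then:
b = 8.66036533559898*y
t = -1.93181818181818*y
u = -10.7897196261682*y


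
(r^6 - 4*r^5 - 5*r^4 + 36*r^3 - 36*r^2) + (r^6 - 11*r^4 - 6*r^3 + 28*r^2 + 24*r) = 2*r^6 - 4*r^5 - 16*r^4 + 30*r^3 - 8*r^2 + 24*r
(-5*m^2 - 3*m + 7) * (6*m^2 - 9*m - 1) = -30*m^4 + 27*m^3 + 74*m^2 - 60*m - 7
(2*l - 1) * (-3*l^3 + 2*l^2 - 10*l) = -6*l^4 + 7*l^3 - 22*l^2 + 10*l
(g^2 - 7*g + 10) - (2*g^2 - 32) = -g^2 - 7*g + 42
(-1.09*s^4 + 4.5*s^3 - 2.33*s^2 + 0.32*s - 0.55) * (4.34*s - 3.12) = -4.7306*s^5 + 22.9308*s^4 - 24.1522*s^3 + 8.6584*s^2 - 3.3854*s + 1.716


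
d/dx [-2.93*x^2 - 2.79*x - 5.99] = -5.86*x - 2.79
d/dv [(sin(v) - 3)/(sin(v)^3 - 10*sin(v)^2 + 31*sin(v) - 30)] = (7 - 2*sin(v))*cos(v)/((sin(v) - 5)^2*(sin(v) - 2)^2)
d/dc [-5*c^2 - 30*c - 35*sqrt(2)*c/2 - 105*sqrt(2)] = -10*c - 30 - 35*sqrt(2)/2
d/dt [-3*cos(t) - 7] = 3*sin(t)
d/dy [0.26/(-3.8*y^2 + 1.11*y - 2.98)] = (1.976*y - 0.2886)/(3.8*y^2 - 1.11*y + 2.98)^2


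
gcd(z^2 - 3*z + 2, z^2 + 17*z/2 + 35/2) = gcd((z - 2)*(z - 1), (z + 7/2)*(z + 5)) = 1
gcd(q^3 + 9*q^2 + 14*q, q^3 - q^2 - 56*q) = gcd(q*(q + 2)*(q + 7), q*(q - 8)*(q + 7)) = q^2 + 7*q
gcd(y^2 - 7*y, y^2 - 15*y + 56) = y - 7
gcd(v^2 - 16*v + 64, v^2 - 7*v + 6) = 1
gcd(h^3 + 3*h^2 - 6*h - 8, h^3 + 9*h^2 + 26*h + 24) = h + 4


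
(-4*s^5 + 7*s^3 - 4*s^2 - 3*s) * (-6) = 24*s^5 - 42*s^3 + 24*s^2 + 18*s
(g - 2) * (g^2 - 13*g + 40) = g^3 - 15*g^2 + 66*g - 80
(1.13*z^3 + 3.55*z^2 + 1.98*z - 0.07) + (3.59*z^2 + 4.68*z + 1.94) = 1.13*z^3 + 7.14*z^2 + 6.66*z + 1.87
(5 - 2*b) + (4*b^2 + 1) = 4*b^2 - 2*b + 6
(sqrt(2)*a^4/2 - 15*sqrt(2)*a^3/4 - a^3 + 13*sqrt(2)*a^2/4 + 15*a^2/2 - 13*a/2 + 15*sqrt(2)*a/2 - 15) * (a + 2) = sqrt(2)*a^5/2 - 11*sqrt(2)*a^4/4 - a^4 - 17*sqrt(2)*a^3/4 + 11*a^3/2 + 17*a^2/2 + 14*sqrt(2)*a^2 - 28*a + 15*sqrt(2)*a - 30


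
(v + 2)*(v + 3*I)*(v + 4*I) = v^3 + 2*v^2 + 7*I*v^2 - 12*v + 14*I*v - 24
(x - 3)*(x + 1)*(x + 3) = x^3 + x^2 - 9*x - 9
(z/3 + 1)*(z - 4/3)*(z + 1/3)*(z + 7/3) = z^4/3 + 13*z^3/9 + 11*z^2/27 - 253*z/81 - 28/27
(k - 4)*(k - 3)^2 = k^3 - 10*k^2 + 33*k - 36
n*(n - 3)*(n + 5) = n^3 + 2*n^2 - 15*n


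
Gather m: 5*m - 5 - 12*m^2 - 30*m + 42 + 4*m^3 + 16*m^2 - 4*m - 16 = 4*m^3 + 4*m^2 - 29*m + 21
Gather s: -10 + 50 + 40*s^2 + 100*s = 40*s^2 + 100*s + 40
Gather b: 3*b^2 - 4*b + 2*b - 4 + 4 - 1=3*b^2 - 2*b - 1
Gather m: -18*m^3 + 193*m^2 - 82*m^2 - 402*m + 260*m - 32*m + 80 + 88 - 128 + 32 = -18*m^3 + 111*m^2 - 174*m + 72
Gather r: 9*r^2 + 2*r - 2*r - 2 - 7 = 9*r^2 - 9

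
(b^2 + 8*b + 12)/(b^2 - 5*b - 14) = (b + 6)/(b - 7)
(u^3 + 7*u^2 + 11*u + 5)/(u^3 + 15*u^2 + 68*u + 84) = (u^3 + 7*u^2 + 11*u + 5)/(u^3 + 15*u^2 + 68*u + 84)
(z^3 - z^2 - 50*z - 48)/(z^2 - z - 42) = (z^2 - 7*z - 8)/(z - 7)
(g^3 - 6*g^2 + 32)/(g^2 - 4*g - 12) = (g^2 - 8*g + 16)/(g - 6)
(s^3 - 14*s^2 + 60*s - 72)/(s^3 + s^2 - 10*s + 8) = (s^2 - 12*s + 36)/(s^2 + 3*s - 4)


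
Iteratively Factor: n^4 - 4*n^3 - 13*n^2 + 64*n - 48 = (n - 4)*(n^3 - 13*n + 12) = (n - 4)*(n - 1)*(n^2 + n - 12) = (n - 4)*(n - 3)*(n - 1)*(n + 4)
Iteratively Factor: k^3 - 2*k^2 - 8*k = (k)*(k^2 - 2*k - 8) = k*(k + 2)*(k - 4)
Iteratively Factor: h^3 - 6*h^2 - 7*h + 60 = (h + 3)*(h^2 - 9*h + 20) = (h - 5)*(h + 3)*(h - 4)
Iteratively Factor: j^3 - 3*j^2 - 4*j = (j - 4)*(j^2 + j) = (j - 4)*(j + 1)*(j)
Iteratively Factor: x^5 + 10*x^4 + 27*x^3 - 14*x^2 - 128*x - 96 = (x - 2)*(x^4 + 12*x^3 + 51*x^2 + 88*x + 48) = (x - 2)*(x + 4)*(x^3 + 8*x^2 + 19*x + 12) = (x - 2)*(x + 4)^2*(x^2 + 4*x + 3) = (x - 2)*(x + 3)*(x + 4)^2*(x + 1)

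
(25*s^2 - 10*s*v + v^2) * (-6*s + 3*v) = -150*s^3 + 135*s^2*v - 36*s*v^2 + 3*v^3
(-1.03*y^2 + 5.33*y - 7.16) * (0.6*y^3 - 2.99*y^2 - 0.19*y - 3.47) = -0.618*y^5 + 6.2777*y^4 - 20.037*y^3 + 23.9698*y^2 - 17.1347*y + 24.8452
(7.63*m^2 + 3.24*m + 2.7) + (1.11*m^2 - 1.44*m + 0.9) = 8.74*m^2 + 1.8*m + 3.6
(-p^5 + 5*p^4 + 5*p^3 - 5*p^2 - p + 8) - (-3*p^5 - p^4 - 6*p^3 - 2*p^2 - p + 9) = 2*p^5 + 6*p^4 + 11*p^3 - 3*p^2 - 1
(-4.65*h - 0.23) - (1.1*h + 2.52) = -5.75*h - 2.75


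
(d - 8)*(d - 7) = d^2 - 15*d + 56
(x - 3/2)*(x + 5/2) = x^2 + x - 15/4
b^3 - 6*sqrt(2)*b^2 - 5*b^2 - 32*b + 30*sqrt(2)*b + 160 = (b - 5)*(b - 8*sqrt(2))*(b + 2*sqrt(2))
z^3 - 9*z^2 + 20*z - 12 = (z - 6)*(z - 2)*(z - 1)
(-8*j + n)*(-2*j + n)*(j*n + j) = 16*j^3*n + 16*j^3 - 10*j^2*n^2 - 10*j^2*n + j*n^3 + j*n^2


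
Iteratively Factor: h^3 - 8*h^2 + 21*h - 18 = (h - 3)*(h^2 - 5*h + 6) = (h - 3)^2*(h - 2)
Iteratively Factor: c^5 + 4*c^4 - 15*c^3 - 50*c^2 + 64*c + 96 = (c - 2)*(c^4 + 6*c^3 - 3*c^2 - 56*c - 48) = (c - 2)*(c + 1)*(c^3 + 5*c^2 - 8*c - 48) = (c - 3)*(c - 2)*(c + 1)*(c^2 + 8*c + 16) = (c - 3)*(c - 2)*(c + 1)*(c + 4)*(c + 4)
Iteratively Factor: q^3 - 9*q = (q)*(q^2 - 9) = q*(q + 3)*(q - 3)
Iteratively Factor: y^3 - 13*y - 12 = (y + 3)*(y^2 - 3*y - 4) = (y + 1)*(y + 3)*(y - 4)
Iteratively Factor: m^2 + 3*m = (m + 3)*(m)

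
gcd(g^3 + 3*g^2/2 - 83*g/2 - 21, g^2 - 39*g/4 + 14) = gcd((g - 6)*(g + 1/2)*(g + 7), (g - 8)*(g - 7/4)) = 1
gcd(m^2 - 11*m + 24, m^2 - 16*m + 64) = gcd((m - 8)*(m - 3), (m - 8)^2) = m - 8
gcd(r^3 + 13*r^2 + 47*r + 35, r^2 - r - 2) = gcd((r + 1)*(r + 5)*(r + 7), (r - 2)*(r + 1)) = r + 1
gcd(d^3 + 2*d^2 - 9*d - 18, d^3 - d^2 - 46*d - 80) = d + 2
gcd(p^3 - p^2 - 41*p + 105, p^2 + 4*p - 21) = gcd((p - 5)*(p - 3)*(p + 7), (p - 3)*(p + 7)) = p^2 + 4*p - 21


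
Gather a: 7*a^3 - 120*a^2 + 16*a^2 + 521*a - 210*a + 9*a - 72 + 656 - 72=7*a^3 - 104*a^2 + 320*a + 512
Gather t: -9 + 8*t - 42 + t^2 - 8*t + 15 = t^2 - 36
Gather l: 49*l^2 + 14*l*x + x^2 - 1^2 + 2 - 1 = 49*l^2 + 14*l*x + x^2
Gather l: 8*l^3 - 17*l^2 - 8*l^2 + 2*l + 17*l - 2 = 8*l^3 - 25*l^2 + 19*l - 2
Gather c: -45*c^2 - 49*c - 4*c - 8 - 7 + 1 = -45*c^2 - 53*c - 14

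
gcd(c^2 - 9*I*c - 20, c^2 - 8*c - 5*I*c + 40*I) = c - 5*I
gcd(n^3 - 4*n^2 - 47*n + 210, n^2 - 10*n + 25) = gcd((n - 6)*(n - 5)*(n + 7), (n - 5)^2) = n - 5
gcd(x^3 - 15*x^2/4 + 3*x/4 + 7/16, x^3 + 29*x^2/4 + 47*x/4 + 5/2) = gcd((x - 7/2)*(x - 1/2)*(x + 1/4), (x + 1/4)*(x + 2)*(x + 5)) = x + 1/4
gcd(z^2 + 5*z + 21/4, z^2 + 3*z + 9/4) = z + 3/2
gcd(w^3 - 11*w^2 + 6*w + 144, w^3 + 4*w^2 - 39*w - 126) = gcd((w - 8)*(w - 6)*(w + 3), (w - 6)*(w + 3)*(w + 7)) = w^2 - 3*w - 18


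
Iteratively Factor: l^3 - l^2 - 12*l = (l + 3)*(l^2 - 4*l) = (l - 4)*(l + 3)*(l)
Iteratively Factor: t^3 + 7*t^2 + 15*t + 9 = (t + 3)*(t^2 + 4*t + 3) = (t + 1)*(t + 3)*(t + 3)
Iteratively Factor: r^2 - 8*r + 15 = (r - 3)*(r - 5)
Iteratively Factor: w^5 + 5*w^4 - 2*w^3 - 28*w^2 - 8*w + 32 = (w + 2)*(w^4 + 3*w^3 - 8*w^2 - 12*w + 16) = (w - 2)*(w + 2)*(w^3 + 5*w^2 + 2*w - 8) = (w - 2)*(w - 1)*(w + 2)*(w^2 + 6*w + 8) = (w - 2)*(w - 1)*(w + 2)^2*(w + 4)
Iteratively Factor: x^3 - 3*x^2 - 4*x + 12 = (x + 2)*(x^2 - 5*x + 6) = (x - 3)*(x + 2)*(x - 2)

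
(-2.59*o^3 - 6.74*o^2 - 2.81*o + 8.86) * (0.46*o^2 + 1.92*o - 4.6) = -1.1914*o^5 - 8.0732*o^4 - 2.3194*o^3 + 29.6844*o^2 + 29.9372*o - 40.756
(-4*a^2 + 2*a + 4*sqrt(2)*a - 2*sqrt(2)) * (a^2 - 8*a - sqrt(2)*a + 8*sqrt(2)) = -4*a^4 + 8*sqrt(2)*a^3 + 34*a^3 - 68*sqrt(2)*a^2 - 24*a^2 + 32*sqrt(2)*a + 68*a - 32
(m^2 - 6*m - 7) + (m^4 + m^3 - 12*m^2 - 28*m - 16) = m^4 + m^3 - 11*m^2 - 34*m - 23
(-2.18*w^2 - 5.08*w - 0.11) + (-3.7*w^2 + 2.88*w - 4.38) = -5.88*w^2 - 2.2*w - 4.49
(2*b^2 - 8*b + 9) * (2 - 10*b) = -20*b^3 + 84*b^2 - 106*b + 18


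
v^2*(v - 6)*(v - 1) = v^4 - 7*v^3 + 6*v^2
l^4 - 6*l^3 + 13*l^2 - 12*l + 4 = (l - 2)^2*(l - 1)^2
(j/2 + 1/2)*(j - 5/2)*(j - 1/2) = j^3/2 - j^2 - 7*j/8 + 5/8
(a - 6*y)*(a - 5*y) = a^2 - 11*a*y + 30*y^2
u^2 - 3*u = u*(u - 3)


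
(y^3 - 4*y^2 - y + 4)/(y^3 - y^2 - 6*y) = (-y^3 + 4*y^2 + y - 4)/(y*(-y^2 + y + 6))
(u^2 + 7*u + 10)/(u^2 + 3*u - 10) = (u + 2)/(u - 2)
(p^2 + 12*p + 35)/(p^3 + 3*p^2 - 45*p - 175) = (p + 7)/(p^2 - 2*p - 35)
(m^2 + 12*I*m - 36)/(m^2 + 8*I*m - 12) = (m + 6*I)/(m + 2*I)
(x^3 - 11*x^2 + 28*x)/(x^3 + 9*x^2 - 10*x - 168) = x*(x - 7)/(x^2 + 13*x + 42)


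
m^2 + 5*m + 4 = (m + 1)*(m + 4)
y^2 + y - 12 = (y - 3)*(y + 4)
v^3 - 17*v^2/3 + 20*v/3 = v*(v - 4)*(v - 5/3)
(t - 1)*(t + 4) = t^2 + 3*t - 4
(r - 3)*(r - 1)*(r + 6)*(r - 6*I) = r^4 + 2*r^3 - 6*I*r^3 - 21*r^2 - 12*I*r^2 + 18*r + 126*I*r - 108*I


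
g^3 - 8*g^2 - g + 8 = (g - 8)*(g - 1)*(g + 1)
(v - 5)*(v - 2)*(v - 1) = v^3 - 8*v^2 + 17*v - 10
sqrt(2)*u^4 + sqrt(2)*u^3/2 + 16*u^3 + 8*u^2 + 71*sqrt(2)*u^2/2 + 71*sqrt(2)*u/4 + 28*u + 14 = (u + sqrt(2)/2)*(u + 7*sqrt(2)/2)*(u + 4*sqrt(2))*(sqrt(2)*u + sqrt(2)/2)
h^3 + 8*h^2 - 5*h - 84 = (h - 3)*(h + 4)*(h + 7)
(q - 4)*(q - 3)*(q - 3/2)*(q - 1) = q^4 - 19*q^3/2 + 31*q^2 - 81*q/2 + 18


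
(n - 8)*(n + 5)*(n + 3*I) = n^3 - 3*n^2 + 3*I*n^2 - 40*n - 9*I*n - 120*I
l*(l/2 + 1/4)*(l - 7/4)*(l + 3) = l^4/2 + 7*l^3/8 - 37*l^2/16 - 21*l/16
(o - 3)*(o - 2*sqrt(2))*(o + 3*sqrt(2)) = o^3 - 3*o^2 + sqrt(2)*o^2 - 12*o - 3*sqrt(2)*o + 36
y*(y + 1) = y^2 + y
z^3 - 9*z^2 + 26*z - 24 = (z - 4)*(z - 3)*(z - 2)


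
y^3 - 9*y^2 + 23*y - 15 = (y - 5)*(y - 3)*(y - 1)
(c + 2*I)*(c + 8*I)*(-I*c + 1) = -I*c^3 + 11*c^2 + 26*I*c - 16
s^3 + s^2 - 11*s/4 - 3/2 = (s - 3/2)*(s + 1/2)*(s + 2)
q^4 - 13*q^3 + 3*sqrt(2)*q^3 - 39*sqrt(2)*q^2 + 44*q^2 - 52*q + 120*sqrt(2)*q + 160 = (q - 8)*(q - 5)*(q + sqrt(2))*(q + 2*sqrt(2))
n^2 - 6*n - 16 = (n - 8)*(n + 2)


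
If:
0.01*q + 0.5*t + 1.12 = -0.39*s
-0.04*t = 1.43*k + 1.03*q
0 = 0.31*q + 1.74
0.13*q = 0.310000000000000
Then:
No Solution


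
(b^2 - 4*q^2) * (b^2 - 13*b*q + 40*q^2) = b^4 - 13*b^3*q + 36*b^2*q^2 + 52*b*q^3 - 160*q^4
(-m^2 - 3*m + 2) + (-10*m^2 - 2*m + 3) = -11*m^2 - 5*m + 5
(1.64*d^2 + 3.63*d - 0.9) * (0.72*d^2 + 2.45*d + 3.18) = 1.1808*d^4 + 6.6316*d^3 + 13.4607*d^2 + 9.3384*d - 2.862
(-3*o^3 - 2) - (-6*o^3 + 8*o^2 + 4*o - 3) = 3*o^3 - 8*o^2 - 4*o + 1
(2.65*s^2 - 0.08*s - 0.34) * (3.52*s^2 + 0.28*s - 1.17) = 9.328*s^4 + 0.4604*s^3 - 4.3197*s^2 - 0.00160000000000002*s + 0.3978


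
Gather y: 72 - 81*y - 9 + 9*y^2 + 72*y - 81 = 9*y^2 - 9*y - 18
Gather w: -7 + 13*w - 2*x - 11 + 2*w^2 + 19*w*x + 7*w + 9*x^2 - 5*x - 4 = 2*w^2 + w*(19*x + 20) + 9*x^2 - 7*x - 22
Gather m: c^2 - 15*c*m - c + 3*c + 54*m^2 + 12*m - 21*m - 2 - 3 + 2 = c^2 + 2*c + 54*m^2 + m*(-15*c - 9) - 3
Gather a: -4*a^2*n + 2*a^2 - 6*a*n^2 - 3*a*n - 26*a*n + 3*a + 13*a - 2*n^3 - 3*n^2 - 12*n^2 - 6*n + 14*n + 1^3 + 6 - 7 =a^2*(2 - 4*n) + a*(-6*n^2 - 29*n + 16) - 2*n^3 - 15*n^2 + 8*n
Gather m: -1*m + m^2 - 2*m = m^2 - 3*m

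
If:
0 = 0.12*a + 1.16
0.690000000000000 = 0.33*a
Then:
No Solution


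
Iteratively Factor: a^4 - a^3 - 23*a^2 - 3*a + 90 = (a + 3)*(a^3 - 4*a^2 - 11*a + 30) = (a + 3)^2*(a^2 - 7*a + 10) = (a - 5)*(a + 3)^2*(a - 2)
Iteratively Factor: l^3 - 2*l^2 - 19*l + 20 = (l + 4)*(l^2 - 6*l + 5) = (l - 5)*(l + 4)*(l - 1)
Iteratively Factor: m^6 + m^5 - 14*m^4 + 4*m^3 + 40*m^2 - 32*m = (m + 2)*(m^5 - m^4 - 12*m^3 + 28*m^2 - 16*m) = m*(m + 2)*(m^4 - m^3 - 12*m^2 + 28*m - 16) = m*(m - 2)*(m + 2)*(m^3 + m^2 - 10*m + 8) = m*(m - 2)*(m - 1)*(m + 2)*(m^2 + 2*m - 8) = m*(m - 2)^2*(m - 1)*(m + 2)*(m + 4)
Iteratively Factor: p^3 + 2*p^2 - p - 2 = (p + 2)*(p^2 - 1) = (p - 1)*(p + 2)*(p + 1)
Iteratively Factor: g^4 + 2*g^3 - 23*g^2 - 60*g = (g + 4)*(g^3 - 2*g^2 - 15*g) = (g - 5)*(g + 4)*(g^2 + 3*g) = g*(g - 5)*(g + 4)*(g + 3)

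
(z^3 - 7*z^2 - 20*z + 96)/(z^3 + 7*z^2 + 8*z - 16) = (z^2 - 11*z + 24)/(z^2 + 3*z - 4)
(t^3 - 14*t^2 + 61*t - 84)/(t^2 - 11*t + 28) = t - 3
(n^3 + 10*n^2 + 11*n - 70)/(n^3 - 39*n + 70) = (n + 5)/(n - 5)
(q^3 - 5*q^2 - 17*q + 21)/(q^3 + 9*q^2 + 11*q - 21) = (q - 7)/(q + 7)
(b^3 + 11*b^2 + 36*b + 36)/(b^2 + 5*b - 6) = (b^2 + 5*b + 6)/(b - 1)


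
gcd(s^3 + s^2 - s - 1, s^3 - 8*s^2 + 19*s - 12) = s - 1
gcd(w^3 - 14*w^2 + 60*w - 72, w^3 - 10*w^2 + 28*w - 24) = w^2 - 8*w + 12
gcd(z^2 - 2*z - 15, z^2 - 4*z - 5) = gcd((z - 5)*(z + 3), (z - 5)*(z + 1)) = z - 5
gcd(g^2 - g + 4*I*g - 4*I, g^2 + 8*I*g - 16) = g + 4*I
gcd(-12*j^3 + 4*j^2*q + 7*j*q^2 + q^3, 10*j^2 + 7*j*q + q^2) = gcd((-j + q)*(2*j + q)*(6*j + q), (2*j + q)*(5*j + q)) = 2*j + q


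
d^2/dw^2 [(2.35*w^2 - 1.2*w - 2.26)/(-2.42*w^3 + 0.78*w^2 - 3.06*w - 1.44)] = (-27.52508*w^6 + 42.16608*w^5 + 249.648168*w^4 + 18.864024*w^3 + 42.646176*w^2 - 71.531856*w + 27.079056)/(14.172488*w^9 - 13.703976*w^8 + 58.178736*w^7 - 9.83123999999999*w^6 + 57.255984*w^5 + 44.698392*w^4 + 23.085*w^3 + 35.598528*w^2 + 19.035648*w + 2.985984)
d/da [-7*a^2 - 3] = -14*a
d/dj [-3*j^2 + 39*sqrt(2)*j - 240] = -6*j + 39*sqrt(2)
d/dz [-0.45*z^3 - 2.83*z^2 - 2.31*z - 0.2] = -1.35*z^2 - 5.66*z - 2.31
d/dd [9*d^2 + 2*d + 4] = 18*d + 2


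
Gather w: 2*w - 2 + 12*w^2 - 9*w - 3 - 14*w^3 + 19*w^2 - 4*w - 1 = -14*w^3 + 31*w^2 - 11*w - 6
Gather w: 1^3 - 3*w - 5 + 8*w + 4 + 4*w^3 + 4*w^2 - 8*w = 4*w^3 + 4*w^2 - 3*w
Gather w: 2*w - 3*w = -w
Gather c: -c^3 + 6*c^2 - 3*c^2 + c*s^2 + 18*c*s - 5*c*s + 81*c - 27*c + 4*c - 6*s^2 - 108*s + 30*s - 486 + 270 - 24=-c^3 + 3*c^2 + c*(s^2 + 13*s + 58) - 6*s^2 - 78*s - 240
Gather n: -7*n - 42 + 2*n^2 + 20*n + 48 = 2*n^2 + 13*n + 6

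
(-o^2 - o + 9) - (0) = -o^2 - o + 9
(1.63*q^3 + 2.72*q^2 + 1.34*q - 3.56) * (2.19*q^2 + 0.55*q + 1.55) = 3.5697*q^5 + 6.8533*q^4 + 6.9571*q^3 - 2.8434*q^2 + 0.119*q - 5.518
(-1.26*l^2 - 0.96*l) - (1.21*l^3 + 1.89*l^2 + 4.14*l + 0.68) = -1.21*l^3 - 3.15*l^2 - 5.1*l - 0.68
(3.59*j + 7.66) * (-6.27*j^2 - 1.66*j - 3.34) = -22.5093*j^3 - 53.9876*j^2 - 24.7062*j - 25.5844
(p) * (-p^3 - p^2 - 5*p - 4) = -p^4 - p^3 - 5*p^2 - 4*p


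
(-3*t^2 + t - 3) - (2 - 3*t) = -3*t^2 + 4*t - 5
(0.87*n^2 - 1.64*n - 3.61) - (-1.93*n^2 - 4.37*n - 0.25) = 2.8*n^2 + 2.73*n - 3.36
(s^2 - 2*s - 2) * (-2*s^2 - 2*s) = -2*s^4 + 2*s^3 + 8*s^2 + 4*s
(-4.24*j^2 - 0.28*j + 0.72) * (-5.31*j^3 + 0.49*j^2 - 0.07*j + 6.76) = 22.5144*j^5 - 0.5908*j^4 - 3.6636*j^3 - 28.29*j^2 - 1.9432*j + 4.8672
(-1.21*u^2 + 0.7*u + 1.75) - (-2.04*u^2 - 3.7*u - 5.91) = 0.83*u^2 + 4.4*u + 7.66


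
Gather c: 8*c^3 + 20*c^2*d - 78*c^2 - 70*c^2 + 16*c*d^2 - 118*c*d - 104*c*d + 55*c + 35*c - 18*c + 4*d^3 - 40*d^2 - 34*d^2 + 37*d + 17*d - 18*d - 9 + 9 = 8*c^3 + c^2*(20*d - 148) + c*(16*d^2 - 222*d + 72) + 4*d^3 - 74*d^2 + 36*d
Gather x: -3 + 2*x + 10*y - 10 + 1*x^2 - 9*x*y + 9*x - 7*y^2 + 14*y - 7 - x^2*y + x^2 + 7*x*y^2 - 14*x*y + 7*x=x^2*(2 - y) + x*(7*y^2 - 23*y + 18) - 7*y^2 + 24*y - 20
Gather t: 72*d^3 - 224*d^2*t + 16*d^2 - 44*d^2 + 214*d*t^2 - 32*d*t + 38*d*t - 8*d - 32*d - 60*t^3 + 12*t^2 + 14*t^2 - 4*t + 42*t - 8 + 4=72*d^3 - 28*d^2 - 40*d - 60*t^3 + t^2*(214*d + 26) + t*(-224*d^2 + 6*d + 38) - 4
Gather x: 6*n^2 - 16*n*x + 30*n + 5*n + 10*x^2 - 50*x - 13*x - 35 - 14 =6*n^2 + 35*n + 10*x^2 + x*(-16*n - 63) - 49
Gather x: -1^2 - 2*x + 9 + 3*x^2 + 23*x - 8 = 3*x^2 + 21*x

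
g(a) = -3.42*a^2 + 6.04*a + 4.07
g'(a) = 6.04 - 6.84*a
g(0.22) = 5.23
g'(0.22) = 4.54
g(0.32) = 5.65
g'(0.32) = 3.85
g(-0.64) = -1.20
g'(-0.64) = 10.42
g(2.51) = -2.32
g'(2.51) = -11.13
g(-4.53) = -93.47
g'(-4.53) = 37.03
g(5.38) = -62.42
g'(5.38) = -30.76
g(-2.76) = -38.65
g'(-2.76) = 24.92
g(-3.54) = -60.17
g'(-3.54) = 30.25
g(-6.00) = -155.29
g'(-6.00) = 47.08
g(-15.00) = -856.03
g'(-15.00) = 108.64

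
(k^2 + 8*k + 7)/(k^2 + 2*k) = (k^2 + 8*k + 7)/(k*(k + 2))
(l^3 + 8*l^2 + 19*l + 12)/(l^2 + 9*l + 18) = (l^2 + 5*l + 4)/(l + 6)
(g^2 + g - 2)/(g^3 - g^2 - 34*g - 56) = (g - 1)/(g^2 - 3*g - 28)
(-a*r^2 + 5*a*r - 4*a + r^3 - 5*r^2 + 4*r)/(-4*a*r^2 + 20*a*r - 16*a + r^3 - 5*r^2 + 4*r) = (-a + r)/(-4*a + r)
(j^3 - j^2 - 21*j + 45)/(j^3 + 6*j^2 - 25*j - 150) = (j^2 - 6*j + 9)/(j^2 + j - 30)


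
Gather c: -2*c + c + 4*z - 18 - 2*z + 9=-c + 2*z - 9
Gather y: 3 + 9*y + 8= 9*y + 11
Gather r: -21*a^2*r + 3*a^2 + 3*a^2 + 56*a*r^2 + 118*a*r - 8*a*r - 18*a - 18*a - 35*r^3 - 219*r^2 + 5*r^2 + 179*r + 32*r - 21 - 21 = 6*a^2 - 36*a - 35*r^3 + r^2*(56*a - 214) + r*(-21*a^2 + 110*a + 211) - 42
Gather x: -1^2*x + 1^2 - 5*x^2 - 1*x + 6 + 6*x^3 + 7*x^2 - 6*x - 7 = 6*x^3 + 2*x^2 - 8*x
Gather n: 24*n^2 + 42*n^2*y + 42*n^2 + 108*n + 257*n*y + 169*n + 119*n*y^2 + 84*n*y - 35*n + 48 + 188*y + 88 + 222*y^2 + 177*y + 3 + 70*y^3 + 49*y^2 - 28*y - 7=n^2*(42*y + 66) + n*(119*y^2 + 341*y + 242) + 70*y^3 + 271*y^2 + 337*y + 132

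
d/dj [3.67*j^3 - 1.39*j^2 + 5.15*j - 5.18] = 11.01*j^2 - 2.78*j + 5.15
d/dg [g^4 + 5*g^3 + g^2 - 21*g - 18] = 4*g^3 + 15*g^2 + 2*g - 21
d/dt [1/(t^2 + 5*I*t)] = (-2*t - 5*I)/(t^2*(t + 5*I)^2)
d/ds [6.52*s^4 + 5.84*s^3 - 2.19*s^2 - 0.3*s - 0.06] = 26.08*s^3 + 17.52*s^2 - 4.38*s - 0.3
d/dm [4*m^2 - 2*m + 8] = 8*m - 2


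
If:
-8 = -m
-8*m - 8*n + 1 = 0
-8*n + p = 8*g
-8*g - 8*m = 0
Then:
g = -8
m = 8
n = -63/8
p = -127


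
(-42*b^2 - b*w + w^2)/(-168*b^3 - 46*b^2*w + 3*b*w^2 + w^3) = 1/(4*b + w)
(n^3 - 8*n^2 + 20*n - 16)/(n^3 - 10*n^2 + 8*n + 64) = (n^2 - 4*n + 4)/(n^2 - 6*n - 16)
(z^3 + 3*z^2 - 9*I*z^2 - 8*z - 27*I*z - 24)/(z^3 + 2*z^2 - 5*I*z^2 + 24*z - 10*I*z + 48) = (z^2 + z*(3 - I) - 3*I)/(z^2 + z*(2 + 3*I) + 6*I)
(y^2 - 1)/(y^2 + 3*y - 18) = (y^2 - 1)/(y^2 + 3*y - 18)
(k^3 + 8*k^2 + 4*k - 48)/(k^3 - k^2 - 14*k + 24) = (k + 6)/(k - 3)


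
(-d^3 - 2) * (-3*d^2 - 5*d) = 3*d^5 + 5*d^4 + 6*d^2 + 10*d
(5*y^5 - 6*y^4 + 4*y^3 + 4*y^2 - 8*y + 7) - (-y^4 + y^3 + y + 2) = 5*y^5 - 5*y^4 + 3*y^3 + 4*y^2 - 9*y + 5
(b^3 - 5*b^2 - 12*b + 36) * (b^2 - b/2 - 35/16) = b^5 - 11*b^4/2 - 187*b^3/16 + 847*b^2/16 + 33*b/4 - 315/4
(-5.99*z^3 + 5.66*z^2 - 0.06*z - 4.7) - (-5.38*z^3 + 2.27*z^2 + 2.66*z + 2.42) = -0.61*z^3 + 3.39*z^2 - 2.72*z - 7.12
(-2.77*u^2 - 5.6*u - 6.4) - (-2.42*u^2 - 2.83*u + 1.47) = -0.35*u^2 - 2.77*u - 7.87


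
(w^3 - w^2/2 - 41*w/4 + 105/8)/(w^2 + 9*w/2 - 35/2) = (w^2 + 2*w - 21/4)/(w + 7)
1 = 1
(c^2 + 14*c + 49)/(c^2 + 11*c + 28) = (c + 7)/(c + 4)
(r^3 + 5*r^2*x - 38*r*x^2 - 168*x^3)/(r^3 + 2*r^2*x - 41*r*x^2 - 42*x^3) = (r + 4*x)/(r + x)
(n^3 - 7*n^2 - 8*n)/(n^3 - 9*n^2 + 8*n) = (n + 1)/(n - 1)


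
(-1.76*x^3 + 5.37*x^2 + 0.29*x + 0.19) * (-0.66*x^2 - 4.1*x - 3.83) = 1.1616*x^5 + 3.6718*x^4 - 15.4676*x^3 - 21.8815*x^2 - 1.8897*x - 0.7277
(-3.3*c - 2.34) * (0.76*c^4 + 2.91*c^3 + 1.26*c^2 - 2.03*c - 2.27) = -2.508*c^5 - 11.3814*c^4 - 10.9674*c^3 + 3.7506*c^2 + 12.2412*c + 5.3118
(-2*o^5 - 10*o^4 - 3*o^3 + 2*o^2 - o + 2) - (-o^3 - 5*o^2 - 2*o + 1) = -2*o^5 - 10*o^4 - 2*o^3 + 7*o^2 + o + 1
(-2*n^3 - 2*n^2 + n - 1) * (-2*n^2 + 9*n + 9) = 4*n^5 - 14*n^4 - 38*n^3 - 7*n^2 - 9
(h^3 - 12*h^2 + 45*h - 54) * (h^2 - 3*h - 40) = h^5 - 15*h^4 + 41*h^3 + 291*h^2 - 1638*h + 2160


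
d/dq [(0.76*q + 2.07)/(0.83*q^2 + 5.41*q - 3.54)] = (0.6308*q^2 + 4.1116*q - (0.76*q + 2.07)*(1.66*q + 5.41) - 2.6904)/(0.83*q^2 + 5.41*q - 3.54)^2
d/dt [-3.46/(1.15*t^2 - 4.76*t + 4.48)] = (7.958*t - 16.4696)/(1.15*t^2 - 4.76*t + 4.48)^2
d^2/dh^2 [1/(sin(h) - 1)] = -(sin(h) + 2)/(sin(h) - 1)^2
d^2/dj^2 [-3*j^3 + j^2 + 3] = 2 - 18*j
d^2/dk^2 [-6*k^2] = -12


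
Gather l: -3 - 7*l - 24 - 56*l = -63*l - 27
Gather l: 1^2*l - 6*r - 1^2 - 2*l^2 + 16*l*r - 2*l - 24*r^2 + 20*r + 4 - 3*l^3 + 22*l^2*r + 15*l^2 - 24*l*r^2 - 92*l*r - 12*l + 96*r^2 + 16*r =-3*l^3 + l^2*(22*r + 13) + l*(-24*r^2 - 76*r - 13) + 72*r^2 + 30*r + 3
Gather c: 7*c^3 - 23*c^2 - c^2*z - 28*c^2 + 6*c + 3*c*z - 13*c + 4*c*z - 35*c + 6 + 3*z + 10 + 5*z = 7*c^3 + c^2*(-z - 51) + c*(7*z - 42) + 8*z + 16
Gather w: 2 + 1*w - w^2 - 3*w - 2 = -w^2 - 2*w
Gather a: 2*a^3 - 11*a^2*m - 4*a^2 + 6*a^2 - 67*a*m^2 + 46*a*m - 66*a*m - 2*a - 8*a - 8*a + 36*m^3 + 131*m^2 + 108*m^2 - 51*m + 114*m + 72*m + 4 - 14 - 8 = 2*a^3 + a^2*(2 - 11*m) + a*(-67*m^2 - 20*m - 18) + 36*m^3 + 239*m^2 + 135*m - 18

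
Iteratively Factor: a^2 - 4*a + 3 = (a - 3)*(a - 1)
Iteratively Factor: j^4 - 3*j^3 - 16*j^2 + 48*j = (j + 4)*(j^3 - 7*j^2 + 12*j) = j*(j + 4)*(j^2 - 7*j + 12) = j*(j - 4)*(j + 4)*(j - 3)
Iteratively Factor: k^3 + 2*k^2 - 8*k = (k + 4)*(k^2 - 2*k) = (k - 2)*(k + 4)*(k)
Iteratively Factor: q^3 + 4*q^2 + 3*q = (q + 1)*(q^2 + 3*q) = (q + 1)*(q + 3)*(q)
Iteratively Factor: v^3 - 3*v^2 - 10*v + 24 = (v - 2)*(v^2 - v - 12) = (v - 2)*(v + 3)*(v - 4)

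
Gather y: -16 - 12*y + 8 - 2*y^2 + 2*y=-2*y^2 - 10*y - 8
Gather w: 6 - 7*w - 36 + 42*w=35*w - 30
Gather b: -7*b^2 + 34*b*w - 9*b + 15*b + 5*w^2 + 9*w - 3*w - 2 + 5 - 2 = -7*b^2 + b*(34*w + 6) + 5*w^2 + 6*w + 1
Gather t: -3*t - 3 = -3*t - 3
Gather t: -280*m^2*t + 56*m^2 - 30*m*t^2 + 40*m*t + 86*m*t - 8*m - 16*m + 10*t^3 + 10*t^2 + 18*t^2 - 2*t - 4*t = 56*m^2 - 24*m + 10*t^3 + t^2*(28 - 30*m) + t*(-280*m^2 + 126*m - 6)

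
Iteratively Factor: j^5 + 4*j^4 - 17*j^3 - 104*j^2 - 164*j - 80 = (j + 1)*(j^4 + 3*j^3 - 20*j^2 - 84*j - 80) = (j + 1)*(j + 4)*(j^3 - j^2 - 16*j - 20) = (j - 5)*(j + 1)*(j + 4)*(j^2 + 4*j + 4) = (j - 5)*(j + 1)*(j + 2)*(j + 4)*(j + 2)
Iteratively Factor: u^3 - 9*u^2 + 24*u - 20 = (u - 5)*(u^2 - 4*u + 4) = (u - 5)*(u - 2)*(u - 2)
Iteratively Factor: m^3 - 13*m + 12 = (m - 1)*(m^2 + m - 12) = (m - 1)*(m + 4)*(m - 3)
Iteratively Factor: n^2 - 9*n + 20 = (n - 4)*(n - 5)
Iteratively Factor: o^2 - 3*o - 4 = (o - 4)*(o + 1)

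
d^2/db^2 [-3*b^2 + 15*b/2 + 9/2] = -6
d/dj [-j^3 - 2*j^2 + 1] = j*(-3*j - 4)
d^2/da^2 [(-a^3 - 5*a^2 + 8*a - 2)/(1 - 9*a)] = 2*(81*a^3 - 27*a^2 + 3*a + 95)/(729*a^3 - 243*a^2 + 27*a - 1)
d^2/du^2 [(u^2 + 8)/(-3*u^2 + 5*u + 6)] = 10*(-3*u^3 - 54*u^2 + 72*u - 76)/(27*u^6 - 135*u^5 + 63*u^4 + 415*u^3 - 126*u^2 - 540*u - 216)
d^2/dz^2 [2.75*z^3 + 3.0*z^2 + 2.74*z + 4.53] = 16.5*z + 6.0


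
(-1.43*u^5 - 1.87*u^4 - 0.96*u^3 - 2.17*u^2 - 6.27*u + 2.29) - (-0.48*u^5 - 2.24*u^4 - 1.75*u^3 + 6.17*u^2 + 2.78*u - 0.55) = -0.95*u^5 + 0.37*u^4 + 0.79*u^3 - 8.34*u^2 - 9.05*u + 2.84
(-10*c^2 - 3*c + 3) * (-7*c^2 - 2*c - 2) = 70*c^4 + 41*c^3 + 5*c^2 - 6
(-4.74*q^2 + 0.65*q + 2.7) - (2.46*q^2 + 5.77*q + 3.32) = -7.2*q^2 - 5.12*q - 0.62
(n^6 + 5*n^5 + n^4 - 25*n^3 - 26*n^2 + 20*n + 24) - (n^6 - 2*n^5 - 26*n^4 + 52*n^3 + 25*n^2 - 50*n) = 7*n^5 + 27*n^4 - 77*n^3 - 51*n^2 + 70*n + 24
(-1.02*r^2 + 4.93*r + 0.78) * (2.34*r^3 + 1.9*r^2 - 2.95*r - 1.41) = -2.3868*r^5 + 9.5982*r^4 + 14.2012*r^3 - 11.6233*r^2 - 9.2523*r - 1.0998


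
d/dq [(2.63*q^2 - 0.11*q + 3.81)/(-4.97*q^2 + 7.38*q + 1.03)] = (18.8627*q^2 + 43.2892*q - 28.2311)/(24.7009*q^4 - 73.3572*q^3 + 44.2262*q^2 + 15.2028*q + 1.0609)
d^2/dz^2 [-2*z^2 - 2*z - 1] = -4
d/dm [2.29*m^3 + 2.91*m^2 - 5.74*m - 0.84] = 6.87*m^2 + 5.82*m - 5.74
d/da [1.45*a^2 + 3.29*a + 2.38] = 2.9*a + 3.29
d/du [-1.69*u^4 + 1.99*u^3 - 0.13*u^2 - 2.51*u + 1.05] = -6.76*u^3 + 5.97*u^2 - 0.26*u - 2.51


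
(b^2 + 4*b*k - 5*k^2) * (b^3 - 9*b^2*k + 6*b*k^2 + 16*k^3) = b^5 - 5*b^4*k - 35*b^3*k^2 + 85*b^2*k^3 + 34*b*k^4 - 80*k^5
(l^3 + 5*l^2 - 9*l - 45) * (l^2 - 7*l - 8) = l^5 - 2*l^4 - 52*l^3 - 22*l^2 + 387*l + 360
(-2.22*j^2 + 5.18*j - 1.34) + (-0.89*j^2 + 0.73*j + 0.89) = -3.11*j^2 + 5.91*j - 0.45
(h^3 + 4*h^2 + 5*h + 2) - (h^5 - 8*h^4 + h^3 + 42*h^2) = -h^5 + 8*h^4 - 38*h^2 + 5*h + 2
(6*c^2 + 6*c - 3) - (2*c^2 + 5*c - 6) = 4*c^2 + c + 3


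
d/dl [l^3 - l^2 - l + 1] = 3*l^2 - 2*l - 1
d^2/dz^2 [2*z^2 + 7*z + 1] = 4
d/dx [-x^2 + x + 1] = 1 - 2*x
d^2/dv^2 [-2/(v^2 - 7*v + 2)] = 4*(v^2 - 7*v - (2*v - 7)^2 + 2)/(v^2 - 7*v + 2)^3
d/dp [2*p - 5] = 2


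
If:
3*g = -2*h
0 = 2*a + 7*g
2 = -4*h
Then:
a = -7/6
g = 1/3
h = -1/2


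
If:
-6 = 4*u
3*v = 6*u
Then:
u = -3/2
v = -3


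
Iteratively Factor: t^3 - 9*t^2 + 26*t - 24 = (t - 3)*(t^2 - 6*t + 8) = (t - 4)*(t - 3)*(t - 2)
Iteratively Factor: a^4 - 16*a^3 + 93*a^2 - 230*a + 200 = (a - 5)*(a^3 - 11*a^2 + 38*a - 40) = (a - 5)^2*(a^2 - 6*a + 8) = (a - 5)^2*(a - 4)*(a - 2)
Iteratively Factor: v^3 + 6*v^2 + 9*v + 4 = (v + 1)*(v^2 + 5*v + 4) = (v + 1)*(v + 4)*(v + 1)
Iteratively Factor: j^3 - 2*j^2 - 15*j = (j + 3)*(j^2 - 5*j) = j*(j + 3)*(j - 5)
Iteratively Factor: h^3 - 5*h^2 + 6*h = (h - 3)*(h^2 - 2*h) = (h - 3)*(h - 2)*(h)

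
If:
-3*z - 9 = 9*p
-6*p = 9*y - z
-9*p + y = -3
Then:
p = 4/15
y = -3/5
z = -19/5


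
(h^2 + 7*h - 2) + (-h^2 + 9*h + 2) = 16*h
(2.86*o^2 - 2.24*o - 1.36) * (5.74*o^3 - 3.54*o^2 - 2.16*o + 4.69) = 16.4164*o^5 - 22.982*o^4 - 6.0544*o^3 + 23.0662*o^2 - 7.568*o - 6.3784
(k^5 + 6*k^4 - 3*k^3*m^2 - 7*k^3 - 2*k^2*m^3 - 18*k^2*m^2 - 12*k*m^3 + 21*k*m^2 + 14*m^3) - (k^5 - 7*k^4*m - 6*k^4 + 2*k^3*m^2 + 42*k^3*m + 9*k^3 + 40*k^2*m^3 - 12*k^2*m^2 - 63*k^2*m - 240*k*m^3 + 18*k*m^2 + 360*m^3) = 7*k^4*m + 12*k^4 - 5*k^3*m^2 - 42*k^3*m - 16*k^3 - 42*k^2*m^3 - 6*k^2*m^2 + 63*k^2*m + 228*k*m^3 + 3*k*m^2 - 346*m^3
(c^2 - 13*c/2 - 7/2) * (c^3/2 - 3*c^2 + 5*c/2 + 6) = c^5/2 - 25*c^4/4 + 81*c^3/4 + c^2/4 - 191*c/4 - 21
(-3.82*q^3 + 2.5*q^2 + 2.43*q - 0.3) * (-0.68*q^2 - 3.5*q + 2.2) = 2.5976*q^5 + 11.67*q^4 - 18.8064*q^3 - 2.801*q^2 + 6.396*q - 0.66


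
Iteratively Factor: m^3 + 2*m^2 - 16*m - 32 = (m + 4)*(m^2 - 2*m - 8) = (m + 2)*(m + 4)*(m - 4)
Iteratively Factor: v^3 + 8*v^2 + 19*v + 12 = (v + 3)*(v^2 + 5*v + 4) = (v + 3)*(v + 4)*(v + 1)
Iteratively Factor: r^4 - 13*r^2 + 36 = (r - 2)*(r^3 + 2*r^2 - 9*r - 18) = (r - 2)*(r + 2)*(r^2 - 9) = (r - 2)*(r + 2)*(r + 3)*(r - 3)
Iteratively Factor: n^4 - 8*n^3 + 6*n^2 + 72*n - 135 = (n - 3)*(n^3 - 5*n^2 - 9*n + 45) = (n - 3)^2*(n^2 - 2*n - 15) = (n - 5)*(n - 3)^2*(n + 3)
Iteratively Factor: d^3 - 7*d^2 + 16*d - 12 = (d - 2)*(d^2 - 5*d + 6) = (d - 2)^2*(d - 3)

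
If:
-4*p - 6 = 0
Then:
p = -3/2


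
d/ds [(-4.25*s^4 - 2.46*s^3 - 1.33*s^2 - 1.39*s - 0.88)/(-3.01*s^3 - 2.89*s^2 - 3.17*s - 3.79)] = (12.7925*s^6 + 24.565*s^5 + 43.5236*s^4 + 71.6586*s^3 + 20.2228*s^2 + 4.995*s + 2.4785)/(9.0601*s^6 + 17.3978*s^5 + 27.4355*s^4 + 41.1384*s^3 + 31.9551*s^2 + 24.0286*s + 14.3641)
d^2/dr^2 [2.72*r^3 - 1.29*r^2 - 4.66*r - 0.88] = 16.32*r - 2.58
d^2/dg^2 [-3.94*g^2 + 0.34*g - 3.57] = -7.88000000000000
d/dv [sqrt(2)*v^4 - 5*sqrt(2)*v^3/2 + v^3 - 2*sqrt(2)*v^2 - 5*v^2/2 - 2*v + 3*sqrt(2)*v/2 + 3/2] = 4*sqrt(2)*v^3 - 15*sqrt(2)*v^2/2 + 3*v^2 - 4*sqrt(2)*v - 5*v - 2 + 3*sqrt(2)/2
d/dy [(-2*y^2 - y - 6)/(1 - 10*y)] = (20*y^2 - 4*y - 61)/(100*y^2 - 20*y + 1)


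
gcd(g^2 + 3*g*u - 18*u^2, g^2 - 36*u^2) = g + 6*u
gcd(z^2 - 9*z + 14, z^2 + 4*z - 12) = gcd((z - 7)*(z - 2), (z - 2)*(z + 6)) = z - 2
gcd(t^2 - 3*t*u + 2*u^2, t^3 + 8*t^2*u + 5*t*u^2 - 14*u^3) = t - u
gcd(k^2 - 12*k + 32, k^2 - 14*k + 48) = k - 8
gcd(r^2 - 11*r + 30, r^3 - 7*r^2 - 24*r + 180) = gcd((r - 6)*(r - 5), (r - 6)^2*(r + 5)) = r - 6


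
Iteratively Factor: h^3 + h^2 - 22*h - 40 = (h - 5)*(h^2 + 6*h + 8) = (h - 5)*(h + 2)*(h + 4)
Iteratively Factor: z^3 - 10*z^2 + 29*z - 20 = (z - 4)*(z^2 - 6*z + 5) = (z - 4)*(z - 1)*(z - 5)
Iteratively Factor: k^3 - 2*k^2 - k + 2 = (k + 1)*(k^2 - 3*k + 2) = (k - 2)*(k + 1)*(k - 1)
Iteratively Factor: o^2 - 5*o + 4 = (o - 1)*(o - 4)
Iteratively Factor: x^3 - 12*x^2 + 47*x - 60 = (x - 5)*(x^2 - 7*x + 12) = (x - 5)*(x - 3)*(x - 4)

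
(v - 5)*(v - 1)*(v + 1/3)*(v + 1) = v^4 - 14*v^3/3 - 8*v^2/3 + 14*v/3 + 5/3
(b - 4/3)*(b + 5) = b^2 + 11*b/3 - 20/3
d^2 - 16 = (d - 4)*(d + 4)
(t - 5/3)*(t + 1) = t^2 - 2*t/3 - 5/3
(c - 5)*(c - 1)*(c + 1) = c^3 - 5*c^2 - c + 5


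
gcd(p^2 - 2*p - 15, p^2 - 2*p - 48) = 1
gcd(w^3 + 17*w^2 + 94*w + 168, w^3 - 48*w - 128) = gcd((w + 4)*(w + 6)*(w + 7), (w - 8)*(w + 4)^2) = w + 4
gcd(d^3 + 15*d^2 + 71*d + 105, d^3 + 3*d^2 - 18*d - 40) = d + 5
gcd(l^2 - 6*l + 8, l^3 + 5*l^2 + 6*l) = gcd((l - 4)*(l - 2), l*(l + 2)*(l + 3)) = 1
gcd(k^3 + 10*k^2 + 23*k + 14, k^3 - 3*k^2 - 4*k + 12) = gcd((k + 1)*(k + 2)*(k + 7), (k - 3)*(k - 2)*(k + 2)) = k + 2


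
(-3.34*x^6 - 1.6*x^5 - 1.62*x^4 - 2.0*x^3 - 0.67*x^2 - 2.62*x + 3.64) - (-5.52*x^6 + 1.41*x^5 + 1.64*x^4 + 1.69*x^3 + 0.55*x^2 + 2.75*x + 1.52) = 2.18*x^6 - 3.01*x^5 - 3.26*x^4 - 3.69*x^3 - 1.22*x^2 - 5.37*x + 2.12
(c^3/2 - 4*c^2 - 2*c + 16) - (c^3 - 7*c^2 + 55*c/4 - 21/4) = -c^3/2 + 3*c^2 - 63*c/4 + 85/4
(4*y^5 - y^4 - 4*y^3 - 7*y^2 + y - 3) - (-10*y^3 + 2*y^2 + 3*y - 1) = 4*y^5 - y^4 + 6*y^3 - 9*y^2 - 2*y - 2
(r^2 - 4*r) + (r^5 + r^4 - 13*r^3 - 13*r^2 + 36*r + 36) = r^5 + r^4 - 13*r^3 - 12*r^2 + 32*r + 36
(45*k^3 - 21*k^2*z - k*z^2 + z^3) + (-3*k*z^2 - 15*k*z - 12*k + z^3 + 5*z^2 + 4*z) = 45*k^3 - 21*k^2*z - 4*k*z^2 - 15*k*z - 12*k + 2*z^3 + 5*z^2 + 4*z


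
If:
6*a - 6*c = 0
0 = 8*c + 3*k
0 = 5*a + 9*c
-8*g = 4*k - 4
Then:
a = 0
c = 0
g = 1/2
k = 0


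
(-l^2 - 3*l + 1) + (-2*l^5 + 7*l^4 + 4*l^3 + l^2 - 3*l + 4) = -2*l^5 + 7*l^4 + 4*l^3 - 6*l + 5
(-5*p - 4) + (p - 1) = -4*p - 5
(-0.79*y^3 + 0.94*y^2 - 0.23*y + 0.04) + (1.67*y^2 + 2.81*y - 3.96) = -0.79*y^3 + 2.61*y^2 + 2.58*y - 3.92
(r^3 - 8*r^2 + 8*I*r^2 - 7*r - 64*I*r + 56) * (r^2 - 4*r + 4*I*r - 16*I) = r^5 - 12*r^4 + 12*I*r^4 - 7*r^3 - 144*I*r^3 + 468*r^2 + 356*I*r^2 - 1248*r + 336*I*r - 896*I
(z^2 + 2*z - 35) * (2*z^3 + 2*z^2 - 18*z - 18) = 2*z^5 + 6*z^4 - 84*z^3 - 124*z^2 + 594*z + 630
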